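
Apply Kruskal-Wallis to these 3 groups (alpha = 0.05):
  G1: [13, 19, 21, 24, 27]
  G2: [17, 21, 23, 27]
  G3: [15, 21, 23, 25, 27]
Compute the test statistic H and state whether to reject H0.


Step 1: Combine all N = 14 observations and assign midranks.
sorted (value, group, rank): (13,G1,1), (15,G3,2), (17,G2,3), (19,G1,4), (21,G1,6), (21,G2,6), (21,G3,6), (23,G2,8.5), (23,G3,8.5), (24,G1,10), (25,G3,11), (27,G1,13), (27,G2,13), (27,G3,13)
Step 2: Sum ranks within each group.
R_1 = 34 (n_1 = 5)
R_2 = 30.5 (n_2 = 4)
R_3 = 40.5 (n_3 = 5)
Step 3: H = 12/(N(N+1)) * sum(R_i^2/n_i) - 3(N+1)
     = 12/(14*15) * (34^2/5 + 30.5^2/4 + 40.5^2/5) - 3*15
     = 0.057143 * 791.812 - 45
     = 0.246429.
Step 4: Ties present; correction factor C = 1 - 54/(14^3 - 14) = 0.980220. Corrected H = 0.246429 / 0.980220 = 0.251401.
Step 5: Under H0, H ~ chi^2(2); p-value = 0.881879.
Step 6: alpha = 0.05. fail to reject H0.

H = 0.2514, df = 2, p = 0.881879, fail to reject H0.


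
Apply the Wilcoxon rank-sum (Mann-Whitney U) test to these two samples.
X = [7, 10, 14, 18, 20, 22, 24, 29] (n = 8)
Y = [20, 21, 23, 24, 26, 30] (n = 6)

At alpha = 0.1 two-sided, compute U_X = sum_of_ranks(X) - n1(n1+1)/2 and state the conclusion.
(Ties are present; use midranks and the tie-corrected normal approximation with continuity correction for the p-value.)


Step 1: Combine and sort all 14 observations; assign midranks.
sorted (value, group): (7,X), (10,X), (14,X), (18,X), (20,X), (20,Y), (21,Y), (22,X), (23,Y), (24,X), (24,Y), (26,Y), (29,X), (30,Y)
ranks: 7->1, 10->2, 14->3, 18->4, 20->5.5, 20->5.5, 21->7, 22->8, 23->9, 24->10.5, 24->10.5, 26->12, 29->13, 30->14
Step 2: Rank sum for X: R1 = 1 + 2 + 3 + 4 + 5.5 + 8 + 10.5 + 13 = 47.
Step 3: U_X = R1 - n1(n1+1)/2 = 47 - 8*9/2 = 47 - 36 = 11.
       U_Y = n1*n2 - U_X = 48 - 11 = 37.
Step 4: Ties are present, so use the tie-corrected normal approximation (with continuity correction) for the p-value.
Step 5: p-value = 0.105813; compare to alpha = 0.1. fail to reject H0.

U_X = 11, p = 0.105813, fail to reject H0 at alpha = 0.1.


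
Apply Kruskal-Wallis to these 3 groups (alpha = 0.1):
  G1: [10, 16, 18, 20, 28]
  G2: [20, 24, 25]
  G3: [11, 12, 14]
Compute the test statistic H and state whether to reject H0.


Step 1: Combine all N = 11 observations and assign midranks.
sorted (value, group, rank): (10,G1,1), (11,G3,2), (12,G3,3), (14,G3,4), (16,G1,5), (18,G1,6), (20,G1,7.5), (20,G2,7.5), (24,G2,9), (25,G2,10), (28,G1,11)
Step 2: Sum ranks within each group.
R_1 = 30.5 (n_1 = 5)
R_2 = 26.5 (n_2 = 3)
R_3 = 9 (n_3 = 3)
Step 3: H = 12/(N(N+1)) * sum(R_i^2/n_i) - 3(N+1)
     = 12/(11*12) * (30.5^2/5 + 26.5^2/3 + 9^2/3) - 3*12
     = 0.090909 * 447.133 - 36
     = 4.648485.
Step 4: Ties present; correction factor C = 1 - 6/(11^3 - 11) = 0.995455. Corrected H = 4.648485 / 0.995455 = 4.669711.
Step 5: Under H0, H ~ chi^2(2); p-value = 0.096824.
Step 6: alpha = 0.1. reject H0.

H = 4.6697, df = 2, p = 0.096824, reject H0.


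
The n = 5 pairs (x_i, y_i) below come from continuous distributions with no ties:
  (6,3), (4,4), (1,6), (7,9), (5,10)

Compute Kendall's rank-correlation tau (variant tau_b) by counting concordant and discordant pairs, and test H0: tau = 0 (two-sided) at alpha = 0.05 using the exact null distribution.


Step 1: Enumerate the 10 unordered pairs (i,j) with i<j and classify each by sign(x_j-x_i) * sign(y_j-y_i).
  (1,2):dx=-2,dy=+1->D; (1,3):dx=-5,dy=+3->D; (1,4):dx=+1,dy=+6->C; (1,5):dx=-1,dy=+7->D
  (2,3):dx=-3,dy=+2->D; (2,4):dx=+3,dy=+5->C; (2,5):dx=+1,dy=+6->C; (3,4):dx=+6,dy=+3->C
  (3,5):dx=+4,dy=+4->C; (4,5):dx=-2,dy=+1->D
Step 2: C = 5, D = 5, total pairs = 10.
Step 3: tau = (C - D)/(n(n-1)/2) = (5 - 5)/10 = 0.000000.
Step 4: Exact two-sided p-value (enumerate n! = 120 permutations of y under H0): p = 1.000000.
Step 5: alpha = 0.05. fail to reject H0.

tau_b = 0.0000 (C=5, D=5), p = 1.000000, fail to reject H0.


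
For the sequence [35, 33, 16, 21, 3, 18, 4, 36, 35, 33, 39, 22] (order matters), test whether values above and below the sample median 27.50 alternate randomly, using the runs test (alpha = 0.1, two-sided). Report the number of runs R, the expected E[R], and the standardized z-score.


Step 1: Compute median = 27.50; label A = above, B = below.
Labels in order: AABBBBBAAAAB  (n_A = 6, n_B = 6)
Step 2: Count runs R = 4.
Step 3: Under H0 (random ordering), E[R] = 2*n_A*n_B/(n_A+n_B) + 1 = 2*6*6/12 + 1 = 7.0000.
        Var[R] = 2*n_A*n_B*(2*n_A*n_B - n_A - n_B) / ((n_A+n_B)^2 * (n_A+n_B-1)) = 4320/1584 = 2.7273.
        SD[R] = 1.6514.
Step 4: Continuity-corrected z = (R + 0.5 - E[R]) / SD[R] = (4 + 0.5 - 7.0000) / 1.6514 = -1.5138.
Step 5: Two-sided p-value via normal approximation = 2*(1 - Phi(|z|)) = 0.130070.
Step 6: alpha = 0.1. fail to reject H0.

R = 4, z = -1.5138, p = 0.130070, fail to reject H0.


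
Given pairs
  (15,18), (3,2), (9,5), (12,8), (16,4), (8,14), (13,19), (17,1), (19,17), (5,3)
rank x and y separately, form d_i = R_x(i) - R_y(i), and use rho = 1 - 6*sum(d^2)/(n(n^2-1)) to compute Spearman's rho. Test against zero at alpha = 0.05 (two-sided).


Step 1: Rank x and y separately (midranks; no ties here).
rank(x): 15->7, 3->1, 9->4, 12->5, 16->8, 8->3, 13->6, 17->9, 19->10, 5->2
rank(y): 18->9, 2->2, 5->5, 8->6, 4->4, 14->7, 19->10, 1->1, 17->8, 3->3
Step 2: d_i = R_x(i) - R_y(i); compute d_i^2.
  (7-9)^2=4, (1-2)^2=1, (4-5)^2=1, (5-6)^2=1, (8-4)^2=16, (3-7)^2=16, (6-10)^2=16, (9-1)^2=64, (10-8)^2=4, (2-3)^2=1
sum(d^2) = 124.
Step 3: rho = 1 - 6*124 / (10*(10^2 - 1)) = 1 - 744/990 = 0.248485.
Step 4: Under H0, t = rho * sqrt((n-2)/(1-rho^2)) = 0.7256 ~ t(8).
Step 5: Two-sided p-value from the t-distribution with 8 df = 0.488776.
Step 6: alpha = 0.05. fail to reject H0.

rho = 0.2485, p = 0.488776, fail to reject H0 at alpha = 0.05.


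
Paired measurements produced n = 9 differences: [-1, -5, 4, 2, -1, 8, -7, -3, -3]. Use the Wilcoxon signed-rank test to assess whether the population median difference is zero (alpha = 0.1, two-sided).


Step 1: Drop any zero differences (none here) and take |d_i|.
|d| = [1, 5, 4, 2, 1, 8, 7, 3, 3]
Step 2: Midrank |d_i| (ties get averaged ranks).
ranks: |1|->1.5, |5|->7, |4|->6, |2|->3, |1|->1.5, |8|->9, |7|->8, |3|->4.5, |3|->4.5
Step 3: Attach original signs; sum ranks with positive sign and with negative sign.
W+ = 6 + 3 + 9 = 18
W- = 1.5 + 7 + 1.5 + 8 + 4.5 + 4.5 = 27
(Check: W+ + W- = 45 should equal n(n+1)/2 = 45.)
Step 4: Test statistic W = min(W+, W-) = 18.
Step 5: Ties in |d|, so use the tie-corrected normal approximation.
        E[W] = n(n+1)/4 = 9*10/4 = 22.5.
        Tie groups: |d|=1 (t=2), |d|=3 (t=2); sum(t^3 - t) = 12.
        Var[W] = n(n+1)(2n+1)/24 - sum(t^3-t)/48 = 1710/24 - 12/48 = 71.
        z = (W - E[W]) / sqrt(Var[W]) = (18 - 22.5) / 8.4261 = -0.5341.
        Two-sided p = 2*Phi(z) = 0.593306.
Step 6: alpha = 0.1. fail to reject H0.

W+ = 18, W- = 27, W = min = 18, p = 0.593306, fail to reject H0.


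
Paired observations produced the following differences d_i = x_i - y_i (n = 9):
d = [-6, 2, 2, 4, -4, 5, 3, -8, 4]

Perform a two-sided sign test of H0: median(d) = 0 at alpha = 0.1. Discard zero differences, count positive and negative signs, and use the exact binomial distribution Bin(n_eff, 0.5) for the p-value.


Step 1: Discard zero differences. Original n = 9; n_eff = number of nonzero differences = 9.
Nonzero differences (with sign): -6, +2, +2, +4, -4, +5, +3, -8, +4
Step 2: Count signs: positive = 6, negative = 3.
Step 3: Under H0: P(positive) = 0.5, so the number of positives S ~ Bin(9, 0.5).
Step 4: Two-sided exact p-value = sum of Bin(9,0.5) probabilities at or below the observed probability = 0.507812.
Step 5: alpha = 0.1. fail to reject H0.

n_eff = 9, pos = 6, neg = 3, p = 0.507812, fail to reject H0.


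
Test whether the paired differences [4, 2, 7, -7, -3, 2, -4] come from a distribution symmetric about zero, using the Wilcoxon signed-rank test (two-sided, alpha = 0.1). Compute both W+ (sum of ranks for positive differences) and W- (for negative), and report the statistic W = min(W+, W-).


Step 1: Drop any zero differences (none here) and take |d_i|.
|d| = [4, 2, 7, 7, 3, 2, 4]
Step 2: Midrank |d_i| (ties get averaged ranks).
ranks: |4|->4.5, |2|->1.5, |7|->6.5, |7|->6.5, |3|->3, |2|->1.5, |4|->4.5
Step 3: Attach original signs; sum ranks with positive sign and with negative sign.
W+ = 4.5 + 1.5 + 6.5 + 1.5 = 14
W- = 6.5 + 3 + 4.5 = 14
(Check: W+ + W- = 28 should equal n(n+1)/2 = 28.)
Step 4: Test statistic W = min(W+, W-) = 14.
Step 5: Ties in |d|, so use the tie-corrected normal approximation.
        E[W] = n(n+1)/4 = 7*8/4 = 14.
        Tie groups: |d|=2 (t=2), |d|=4 (t=2), |d|=7 (t=2); sum(t^3 - t) = 18.
        Var[W] = n(n+1)(2n+1)/24 - sum(t^3-t)/48 = 840/24 - 18/48 = 34.625.
        z = (W - E[W]) / sqrt(Var[W]) = (14 - 14) / 5.8843 = 0.0000.
        Two-sided p = 2*Phi(z) = 1.000000.
Step 6: alpha = 0.1. fail to reject H0.

W+ = 14, W- = 14, W = min = 14, p = 1.000000, fail to reject H0.


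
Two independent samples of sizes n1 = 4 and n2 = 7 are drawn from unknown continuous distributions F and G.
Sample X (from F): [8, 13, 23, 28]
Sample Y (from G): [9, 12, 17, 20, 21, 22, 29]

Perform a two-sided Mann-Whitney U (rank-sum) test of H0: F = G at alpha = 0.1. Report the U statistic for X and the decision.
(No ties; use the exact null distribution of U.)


Step 1: Combine and sort all 11 observations; assign midranks.
sorted (value, group): (8,X), (9,Y), (12,Y), (13,X), (17,Y), (20,Y), (21,Y), (22,Y), (23,X), (28,X), (29,Y)
ranks: 8->1, 9->2, 12->3, 13->4, 17->5, 20->6, 21->7, 22->8, 23->9, 28->10, 29->11
Step 2: Rank sum for X: R1 = 1 + 4 + 9 + 10 = 24.
Step 3: U_X = R1 - n1(n1+1)/2 = 24 - 4*5/2 = 24 - 10 = 14.
       U_Y = n1*n2 - U_X = 28 - 14 = 14.
Step 4: No ties, so the exact null distribution of U (based on enumerating the C(11,4) = 330 equally likely rank assignments) gives the two-sided p-value.
Step 5: p-value = 1.000000; compare to alpha = 0.1. fail to reject H0.

U_X = 14, p = 1.000000, fail to reject H0 at alpha = 0.1.


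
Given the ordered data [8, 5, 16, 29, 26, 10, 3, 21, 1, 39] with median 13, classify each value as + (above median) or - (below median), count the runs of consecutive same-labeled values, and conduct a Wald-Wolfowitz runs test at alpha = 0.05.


Step 1: Compute median = 13; label A = above, B = below.
Labels in order: BBAAABBABA  (n_A = 5, n_B = 5)
Step 2: Count runs R = 6.
Step 3: Under H0 (random ordering), E[R] = 2*n_A*n_B/(n_A+n_B) + 1 = 2*5*5/10 + 1 = 6.0000.
        Var[R] = 2*n_A*n_B*(2*n_A*n_B - n_A - n_B) / ((n_A+n_B)^2 * (n_A+n_B-1)) = 2000/900 = 2.2222.
        SD[R] = 1.4907.
Step 4: R = E[R], so z = 0 with no continuity correction.
Step 5: Two-sided p-value via normal approximation = 2*(1 - Phi(|z|)) = 1.000000.
Step 6: alpha = 0.05. fail to reject H0.

R = 6, z = 0.0000, p = 1.000000, fail to reject H0.


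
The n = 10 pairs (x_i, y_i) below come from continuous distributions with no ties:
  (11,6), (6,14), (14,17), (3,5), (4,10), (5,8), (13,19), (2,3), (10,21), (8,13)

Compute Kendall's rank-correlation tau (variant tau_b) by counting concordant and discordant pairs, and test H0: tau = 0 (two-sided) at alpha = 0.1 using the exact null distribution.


Step 1: Enumerate the 45 unordered pairs (i,j) with i<j and classify each by sign(x_j-x_i) * sign(y_j-y_i).
  (1,2):dx=-5,dy=+8->D; (1,3):dx=+3,dy=+11->C; (1,4):dx=-8,dy=-1->C; (1,5):dx=-7,dy=+4->D
  (1,6):dx=-6,dy=+2->D; (1,7):dx=+2,dy=+13->C; (1,8):dx=-9,dy=-3->C; (1,9):dx=-1,dy=+15->D
  (1,10):dx=-3,dy=+7->D; (2,3):dx=+8,dy=+3->C; (2,4):dx=-3,dy=-9->C; (2,5):dx=-2,dy=-4->C
  (2,6):dx=-1,dy=-6->C; (2,7):dx=+7,dy=+5->C; (2,8):dx=-4,dy=-11->C; (2,9):dx=+4,dy=+7->C
  (2,10):dx=+2,dy=-1->D; (3,4):dx=-11,dy=-12->C; (3,5):dx=-10,dy=-7->C; (3,6):dx=-9,dy=-9->C
  (3,7):dx=-1,dy=+2->D; (3,8):dx=-12,dy=-14->C; (3,9):dx=-4,dy=+4->D; (3,10):dx=-6,dy=-4->C
  (4,5):dx=+1,dy=+5->C; (4,6):dx=+2,dy=+3->C; (4,7):dx=+10,dy=+14->C; (4,8):dx=-1,dy=-2->C
  (4,9):dx=+7,dy=+16->C; (4,10):dx=+5,dy=+8->C; (5,6):dx=+1,dy=-2->D; (5,7):dx=+9,dy=+9->C
  (5,8):dx=-2,dy=-7->C; (5,9):dx=+6,dy=+11->C; (5,10):dx=+4,dy=+3->C; (6,7):dx=+8,dy=+11->C
  (6,8):dx=-3,dy=-5->C; (6,9):dx=+5,dy=+13->C; (6,10):dx=+3,dy=+5->C; (7,8):dx=-11,dy=-16->C
  (7,9):dx=-3,dy=+2->D; (7,10):dx=-5,dy=-6->C; (8,9):dx=+8,dy=+18->C; (8,10):dx=+6,dy=+10->C
  (9,10):dx=-2,dy=-8->C
Step 2: C = 35, D = 10, total pairs = 45.
Step 3: tau = (C - D)/(n(n-1)/2) = (35 - 10)/45 = 0.555556.
Step 4: Exact two-sided p-value (enumerate n! = 3628800 permutations of y under H0): p = 0.028609.
Step 5: alpha = 0.1. reject H0.

tau_b = 0.5556 (C=35, D=10), p = 0.028609, reject H0.


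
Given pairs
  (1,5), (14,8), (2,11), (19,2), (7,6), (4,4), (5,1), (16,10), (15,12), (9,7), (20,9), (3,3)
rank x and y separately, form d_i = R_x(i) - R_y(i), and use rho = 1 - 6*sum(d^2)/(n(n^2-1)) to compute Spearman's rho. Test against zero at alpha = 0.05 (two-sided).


Step 1: Rank x and y separately (midranks; no ties here).
rank(x): 1->1, 14->8, 2->2, 19->11, 7->6, 4->4, 5->5, 16->10, 15->9, 9->7, 20->12, 3->3
rank(y): 5->5, 8->8, 11->11, 2->2, 6->6, 4->4, 1->1, 10->10, 12->12, 7->7, 9->9, 3->3
Step 2: d_i = R_x(i) - R_y(i); compute d_i^2.
  (1-5)^2=16, (8-8)^2=0, (2-11)^2=81, (11-2)^2=81, (6-6)^2=0, (4-4)^2=0, (5-1)^2=16, (10-10)^2=0, (9-12)^2=9, (7-7)^2=0, (12-9)^2=9, (3-3)^2=0
sum(d^2) = 212.
Step 3: rho = 1 - 6*212 / (12*(12^2 - 1)) = 1 - 1272/1716 = 0.258741.
Step 4: Under H0, t = rho * sqrt((n-2)/(1-rho^2)) = 0.8471 ~ t(10).
Step 5: Two-sided p-value from the t-distribution with 10 df = 0.416775.
Step 6: alpha = 0.05. fail to reject H0.

rho = 0.2587, p = 0.416775, fail to reject H0 at alpha = 0.05.


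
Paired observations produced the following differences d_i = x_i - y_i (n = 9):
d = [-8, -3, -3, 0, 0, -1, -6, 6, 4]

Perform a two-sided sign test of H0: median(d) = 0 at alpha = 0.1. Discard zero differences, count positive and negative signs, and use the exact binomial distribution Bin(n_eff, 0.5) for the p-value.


Step 1: Discard zero differences. Original n = 9; n_eff = number of nonzero differences = 7.
Nonzero differences (with sign): -8, -3, -3, -1, -6, +6, +4
Step 2: Count signs: positive = 2, negative = 5.
Step 3: Under H0: P(positive) = 0.5, so the number of positives S ~ Bin(7, 0.5).
Step 4: Two-sided exact p-value = sum of Bin(7,0.5) probabilities at or below the observed probability = 0.453125.
Step 5: alpha = 0.1. fail to reject H0.

n_eff = 7, pos = 2, neg = 5, p = 0.453125, fail to reject H0.


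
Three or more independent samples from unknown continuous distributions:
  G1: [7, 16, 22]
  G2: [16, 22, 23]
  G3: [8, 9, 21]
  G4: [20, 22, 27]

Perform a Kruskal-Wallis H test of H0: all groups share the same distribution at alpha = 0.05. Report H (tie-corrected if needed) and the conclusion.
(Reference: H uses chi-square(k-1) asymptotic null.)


Step 1: Combine all N = 12 observations and assign midranks.
sorted (value, group, rank): (7,G1,1), (8,G3,2), (9,G3,3), (16,G1,4.5), (16,G2,4.5), (20,G4,6), (21,G3,7), (22,G1,9), (22,G2,9), (22,G4,9), (23,G2,11), (27,G4,12)
Step 2: Sum ranks within each group.
R_1 = 14.5 (n_1 = 3)
R_2 = 24.5 (n_2 = 3)
R_3 = 12 (n_3 = 3)
R_4 = 27 (n_4 = 3)
Step 3: H = 12/(N(N+1)) * sum(R_i^2/n_i) - 3(N+1)
     = 12/(12*13) * (14.5^2/3 + 24.5^2/3 + 12^2/3 + 27^2/3) - 3*13
     = 0.076923 * 561.167 - 39
     = 4.166667.
Step 4: Ties present; correction factor C = 1 - 30/(12^3 - 12) = 0.982517. Corrected H = 4.166667 / 0.982517 = 4.240807.
Step 5: Under H0, H ~ chi^2(3); p-value = 0.236608.
Step 6: alpha = 0.05. fail to reject H0.

H = 4.2408, df = 3, p = 0.236608, fail to reject H0.


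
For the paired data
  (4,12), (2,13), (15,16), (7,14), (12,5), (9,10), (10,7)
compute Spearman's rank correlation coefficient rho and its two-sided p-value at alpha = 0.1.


Step 1: Rank x and y separately (midranks; no ties here).
rank(x): 4->2, 2->1, 15->7, 7->3, 12->6, 9->4, 10->5
rank(y): 12->4, 13->5, 16->7, 14->6, 5->1, 10->3, 7->2
Step 2: d_i = R_x(i) - R_y(i); compute d_i^2.
  (2-4)^2=4, (1-5)^2=16, (7-7)^2=0, (3-6)^2=9, (6-1)^2=25, (4-3)^2=1, (5-2)^2=9
sum(d^2) = 64.
Step 3: rho = 1 - 6*64 / (7*(7^2 - 1)) = 1 - 384/336 = -0.142857.
Step 4: Under H0, t = rho * sqrt((n-2)/(1-rho^2)) = -0.3227 ~ t(5).
Step 5: Two-sided p-value from the t-distribution with 5 df = 0.759945.
Step 6: alpha = 0.1. fail to reject H0.

rho = -0.1429, p = 0.759945, fail to reject H0 at alpha = 0.1.


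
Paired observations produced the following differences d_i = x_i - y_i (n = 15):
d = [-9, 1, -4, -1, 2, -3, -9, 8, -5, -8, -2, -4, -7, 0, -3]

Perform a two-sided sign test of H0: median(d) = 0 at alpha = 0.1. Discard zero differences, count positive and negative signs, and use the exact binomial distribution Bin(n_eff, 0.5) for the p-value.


Step 1: Discard zero differences. Original n = 15; n_eff = number of nonzero differences = 14.
Nonzero differences (with sign): -9, +1, -4, -1, +2, -3, -9, +8, -5, -8, -2, -4, -7, -3
Step 2: Count signs: positive = 3, negative = 11.
Step 3: Under H0: P(positive) = 0.5, so the number of positives S ~ Bin(14, 0.5).
Step 4: Two-sided exact p-value = sum of Bin(14,0.5) probabilities at or below the observed probability = 0.057373.
Step 5: alpha = 0.1. reject H0.

n_eff = 14, pos = 3, neg = 11, p = 0.057373, reject H0.


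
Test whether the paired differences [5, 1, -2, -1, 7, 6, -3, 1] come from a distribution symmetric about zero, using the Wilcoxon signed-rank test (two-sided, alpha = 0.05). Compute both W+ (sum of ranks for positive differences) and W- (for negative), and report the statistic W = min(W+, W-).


Step 1: Drop any zero differences (none here) and take |d_i|.
|d| = [5, 1, 2, 1, 7, 6, 3, 1]
Step 2: Midrank |d_i| (ties get averaged ranks).
ranks: |5|->6, |1|->2, |2|->4, |1|->2, |7|->8, |6|->7, |3|->5, |1|->2
Step 3: Attach original signs; sum ranks with positive sign and with negative sign.
W+ = 6 + 2 + 8 + 7 + 2 = 25
W- = 4 + 2 + 5 = 11
(Check: W+ + W- = 36 should equal n(n+1)/2 = 36.)
Step 4: Test statistic W = min(W+, W-) = 11.
Step 5: Ties in |d|, so use the tie-corrected normal approximation.
        E[W] = n(n+1)/4 = 8*9/4 = 18.
        Tie groups: |d|=1 (t=3); sum(t^3 - t) = 24.
        Var[W] = n(n+1)(2n+1)/24 - sum(t^3-t)/48 = 1224/24 - 24/48 = 50.5.
        z = (W - E[W]) / sqrt(Var[W]) = (11 - 18) / 7.1063 = -0.9850.
        Two-sided p = 2*Phi(z) = 0.324606.
Step 6: alpha = 0.05. fail to reject H0.

W+ = 25, W- = 11, W = min = 11, p = 0.324606, fail to reject H0.


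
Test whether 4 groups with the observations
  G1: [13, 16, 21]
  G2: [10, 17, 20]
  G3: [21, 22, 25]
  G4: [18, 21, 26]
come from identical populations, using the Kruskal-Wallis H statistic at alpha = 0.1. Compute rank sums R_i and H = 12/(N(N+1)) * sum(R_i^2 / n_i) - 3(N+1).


Step 1: Combine all N = 12 observations and assign midranks.
sorted (value, group, rank): (10,G2,1), (13,G1,2), (16,G1,3), (17,G2,4), (18,G4,5), (20,G2,6), (21,G1,8), (21,G3,8), (21,G4,8), (22,G3,10), (25,G3,11), (26,G4,12)
Step 2: Sum ranks within each group.
R_1 = 13 (n_1 = 3)
R_2 = 11 (n_2 = 3)
R_3 = 29 (n_3 = 3)
R_4 = 25 (n_4 = 3)
Step 3: H = 12/(N(N+1)) * sum(R_i^2/n_i) - 3(N+1)
     = 12/(12*13) * (13^2/3 + 11^2/3 + 29^2/3 + 25^2/3) - 3*13
     = 0.076923 * 585.333 - 39
     = 6.025641.
Step 4: Ties present; correction factor C = 1 - 24/(12^3 - 12) = 0.986014. Corrected H = 6.025641 / 0.986014 = 6.111111.
Step 5: Under H0, H ~ chi^2(3); p-value = 0.106328.
Step 6: alpha = 0.1. fail to reject H0.

H = 6.1111, df = 3, p = 0.106328, fail to reject H0.


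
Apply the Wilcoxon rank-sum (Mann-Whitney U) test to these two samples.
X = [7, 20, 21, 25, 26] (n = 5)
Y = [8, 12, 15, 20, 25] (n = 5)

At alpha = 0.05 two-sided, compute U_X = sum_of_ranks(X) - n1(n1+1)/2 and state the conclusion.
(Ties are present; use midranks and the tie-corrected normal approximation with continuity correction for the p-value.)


Step 1: Combine and sort all 10 observations; assign midranks.
sorted (value, group): (7,X), (8,Y), (12,Y), (15,Y), (20,X), (20,Y), (21,X), (25,X), (25,Y), (26,X)
ranks: 7->1, 8->2, 12->3, 15->4, 20->5.5, 20->5.5, 21->7, 25->8.5, 25->8.5, 26->10
Step 2: Rank sum for X: R1 = 1 + 5.5 + 7 + 8.5 + 10 = 32.
Step 3: U_X = R1 - n1(n1+1)/2 = 32 - 5*6/2 = 32 - 15 = 17.
       U_Y = n1*n2 - U_X = 25 - 17 = 8.
Step 4: Ties are present, so use the tie-corrected normal approximation (with continuity correction) for the p-value.
Step 5: p-value = 0.400525; compare to alpha = 0.05. fail to reject H0.

U_X = 17, p = 0.400525, fail to reject H0 at alpha = 0.05.


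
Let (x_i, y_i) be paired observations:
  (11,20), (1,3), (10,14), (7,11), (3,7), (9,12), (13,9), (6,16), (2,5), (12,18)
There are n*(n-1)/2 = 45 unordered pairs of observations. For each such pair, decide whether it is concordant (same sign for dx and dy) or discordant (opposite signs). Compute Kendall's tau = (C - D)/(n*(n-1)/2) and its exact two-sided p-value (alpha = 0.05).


Step 1: Enumerate the 45 unordered pairs (i,j) with i<j and classify each by sign(x_j-x_i) * sign(y_j-y_i).
  (1,2):dx=-10,dy=-17->C; (1,3):dx=-1,dy=-6->C; (1,4):dx=-4,dy=-9->C; (1,5):dx=-8,dy=-13->C
  (1,6):dx=-2,dy=-8->C; (1,7):dx=+2,dy=-11->D; (1,8):dx=-5,dy=-4->C; (1,9):dx=-9,dy=-15->C
  (1,10):dx=+1,dy=-2->D; (2,3):dx=+9,dy=+11->C; (2,4):dx=+6,dy=+8->C; (2,5):dx=+2,dy=+4->C
  (2,6):dx=+8,dy=+9->C; (2,7):dx=+12,dy=+6->C; (2,8):dx=+5,dy=+13->C; (2,9):dx=+1,dy=+2->C
  (2,10):dx=+11,dy=+15->C; (3,4):dx=-3,dy=-3->C; (3,5):dx=-7,dy=-7->C; (3,6):dx=-1,dy=-2->C
  (3,7):dx=+3,dy=-5->D; (3,8):dx=-4,dy=+2->D; (3,9):dx=-8,dy=-9->C; (3,10):dx=+2,dy=+4->C
  (4,5):dx=-4,dy=-4->C; (4,6):dx=+2,dy=+1->C; (4,7):dx=+6,dy=-2->D; (4,8):dx=-1,dy=+5->D
  (4,9):dx=-5,dy=-6->C; (4,10):dx=+5,dy=+7->C; (5,6):dx=+6,dy=+5->C; (5,7):dx=+10,dy=+2->C
  (5,8):dx=+3,dy=+9->C; (5,9):dx=-1,dy=-2->C; (5,10):dx=+9,dy=+11->C; (6,7):dx=+4,dy=-3->D
  (6,8):dx=-3,dy=+4->D; (6,9):dx=-7,dy=-7->C; (6,10):dx=+3,dy=+6->C; (7,8):dx=-7,dy=+7->D
  (7,9):dx=-11,dy=-4->C; (7,10):dx=-1,dy=+9->D; (8,9):dx=-4,dy=-11->C; (8,10):dx=+6,dy=+2->C
  (9,10):dx=+10,dy=+13->C
Step 2: C = 35, D = 10, total pairs = 45.
Step 3: tau = (C - D)/(n(n-1)/2) = (35 - 10)/45 = 0.555556.
Step 4: Exact two-sided p-value (enumerate n! = 3628800 permutations of y under H0): p = 0.028609.
Step 5: alpha = 0.05. reject H0.

tau_b = 0.5556 (C=35, D=10), p = 0.028609, reject H0.


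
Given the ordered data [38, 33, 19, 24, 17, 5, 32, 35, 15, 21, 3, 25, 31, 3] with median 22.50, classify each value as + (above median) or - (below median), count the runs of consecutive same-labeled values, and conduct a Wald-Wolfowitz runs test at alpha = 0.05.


Step 1: Compute median = 22.50; label A = above, B = below.
Labels in order: AABABBAABBBAAB  (n_A = 7, n_B = 7)
Step 2: Count runs R = 8.
Step 3: Under H0 (random ordering), E[R] = 2*n_A*n_B/(n_A+n_B) + 1 = 2*7*7/14 + 1 = 8.0000.
        Var[R] = 2*n_A*n_B*(2*n_A*n_B - n_A - n_B) / ((n_A+n_B)^2 * (n_A+n_B-1)) = 8232/2548 = 3.2308.
        SD[R] = 1.7974.
Step 4: R = E[R], so z = 0 with no continuity correction.
Step 5: Two-sided p-value via normal approximation = 2*(1 - Phi(|z|)) = 1.000000.
Step 6: alpha = 0.05. fail to reject H0.

R = 8, z = 0.0000, p = 1.000000, fail to reject H0.


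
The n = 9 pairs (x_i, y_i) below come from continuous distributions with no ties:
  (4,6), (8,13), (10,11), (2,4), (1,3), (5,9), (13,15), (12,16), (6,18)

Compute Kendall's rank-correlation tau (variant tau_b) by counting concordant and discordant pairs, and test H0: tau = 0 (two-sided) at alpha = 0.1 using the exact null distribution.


Step 1: Enumerate the 36 unordered pairs (i,j) with i<j and classify each by sign(x_j-x_i) * sign(y_j-y_i).
  (1,2):dx=+4,dy=+7->C; (1,3):dx=+6,dy=+5->C; (1,4):dx=-2,dy=-2->C; (1,5):dx=-3,dy=-3->C
  (1,6):dx=+1,dy=+3->C; (1,7):dx=+9,dy=+9->C; (1,8):dx=+8,dy=+10->C; (1,9):dx=+2,dy=+12->C
  (2,3):dx=+2,dy=-2->D; (2,4):dx=-6,dy=-9->C; (2,5):dx=-7,dy=-10->C; (2,6):dx=-3,dy=-4->C
  (2,7):dx=+5,dy=+2->C; (2,8):dx=+4,dy=+3->C; (2,9):dx=-2,dy=+5->D; (3,4):dx=-8,dy=-7->C
  (3,5):dx=-9,dy=-8->C; (3,6):dx=-5,dy=-2->C; (3,7):dx=+3,dy=+4->C; (3,8):dx=+2,dy=+5->C
  (3,9):dx=-4,dy=+7->D; (4,5):dx=-1,dy=-1->C; (4,6):dx=+3,dy=+5->C; (4,7):dx=+11,dy=+11->C
  (4,8):dx=+10,dy=+12->C; (4,9):dx=+4,dy=+14->C; (5,6):dx=+4,dy=+6->C; (5,7):dx=+12,dy=+12->C
  (5,8):dx=+11,dy=+13->C; (5,9):dx=+5,dy=+15->C; (6,7):dx=+8,dy=+6->C; (6,8):dx=+7,dy=+7->C
  (6,9):dx=+1,dy=+9->C; (7,8):dx=-1,dy=+1->D; (7,9):dx=-7,dy=+3->D; (8,9):dx=-6,dy=+2->D
Step 2: C = 30, D = 6, total pairs = 36.
Step 3: tau = (C - D)/(n(n-1)/2) = (30 - 6)/36 = 0.666667.
Step 4: Exact two-sided p-value (enumerate n! = 362880 permutations of y under H0): p = 0.012665.
Step 5: alpha = 0.1. reject H0.

tau_b = 0.6667 (C=30, D=6), p = 0.012665, reject H0.


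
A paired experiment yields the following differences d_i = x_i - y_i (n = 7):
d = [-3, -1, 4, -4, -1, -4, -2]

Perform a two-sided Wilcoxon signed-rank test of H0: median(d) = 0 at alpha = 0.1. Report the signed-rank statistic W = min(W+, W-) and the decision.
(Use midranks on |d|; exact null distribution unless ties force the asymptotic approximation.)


Step 1: Drop any zero differences (none here) and take |d_i|.
|d| = [3, 1, 4, 4, 1, 4, 2]
Step 2: Midrank |d_i| (ties get averaged ranks).
ranks: |3|->4, |1|->1.5, |4|->6, |4|->6, |1|->1.5, |4|->6, |2|->3
Step 3: Attach original signs; sum ranks with positive sign and with negative sign.
W+ = 6 = 6
W- = 4 + 1.5 + 6 + 1.5 + 6 + 3 = 22
(Check: W+ + W- = 28 should equal n(n+1)/2 = 28.)
Step 4: Test statistic W = min(W+, W-) = 6.
Step 5: Ties in |d|, so use the tie-corrected normal approximation.
        E[W] = n(n+1)/4 = 7*8/4 = 14.
        Tie groups: |d|=1 (t=2), |d|=4 (t=3); sum(t^3 - t) = 30.
        Var[W] = n(n+1)(2n+1)/24 - sum(t^3-t)/48 = 840/24 - 30/48 = 34.375.
        z = (W - E[W]) / sqrt(Var[W]) = (6 - 14) / 5.8630 = -1.3645.
        Two-sided p = 2*Phi(z) = 0.172415.
Step 6: alpha = 0.1. fail to reject H0.

W+ = 6, W- = 22, W = min = 6, p = 0.172415, fail to reject H0.


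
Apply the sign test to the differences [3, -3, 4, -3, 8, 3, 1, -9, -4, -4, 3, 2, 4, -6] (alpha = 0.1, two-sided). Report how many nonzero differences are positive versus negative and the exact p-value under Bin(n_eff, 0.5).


Step 1: Discard zero differences. Original n = 14; n_eff = number of nonzero differences = 14.
Nonzero differences (with sign): +3, -3, +4, -3, +8, +3, +1, -9, -4, -4, +3, +2, +4, -6
Step 2: Count signs: positive = 8, negative = 6.
Step 3: Under H0: P(positive) = 0.5, so the number of positives S ~ Bin(14, 0.5).
Step 4: Two-sided exact p-value = sum of Bin(14,0.5) probabilities at or below the observed probability = 0.790527.
Step 5: alpha = 0.1. fail to reject H0.

n_eff = 14, pos = 8, neg = 6, p = 0.790527, fail to reject H0.


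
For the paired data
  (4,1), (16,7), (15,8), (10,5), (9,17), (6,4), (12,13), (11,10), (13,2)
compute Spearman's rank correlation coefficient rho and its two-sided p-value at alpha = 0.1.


Step 1: Rank x and y separately (midranks; no ties here).
rank(x): 4->1, 16->9, 15->8, 10->4, 9->3, 6->2, 12->6, 11->5, 13->7
rank(y): 1->1, 7->5, 8->6, 5->4, 17->9, 4->3, 13->8, 10->7, 2->2
Step 2: d_i = R_x(i) - R_y(i); compute d_i^2.
  (1-1)^2=0, (9-5)^2=16, (8-6)^2=4, (4-4)^2=0, (3-9)^2=36, (2-3)^2=1, (6-8)^2=4, (5-7)^2=4, (7-2)^2=25
sum(d^2) = 90.
Step 3: rho = 1 - 6*90 / (9*(9^2 - 1)) = 1 - 540/720 = 0.250000.
Step 4: Under H0, t = rho * sqrt((n-2)/(1-rho^2)) = 0.6831 ~ t(7).
Step 5: Two-sided p-value from the t-distribution with 7 df = 0.516490.
Step 6: alpha = 0.1. fail to reject H0.

rho = 0.2500, p = 0.516490, fail to reject H0 at alpha = 0.1.


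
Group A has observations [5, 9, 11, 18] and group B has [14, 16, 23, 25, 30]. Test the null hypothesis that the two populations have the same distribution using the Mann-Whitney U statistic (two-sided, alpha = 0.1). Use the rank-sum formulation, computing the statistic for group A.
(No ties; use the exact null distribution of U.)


Step 1: Combine and sort all 9 observations; assign midranks.
sorted (value, group): (5,X), (9,X), (11,X), (14,Y), (16,Y), (18,X), (23,Y), (25,Y), (30,Y)
ranks: 5->1, 9->2, 11->3, 14->4, 16->5, 18->6, 23->7, 25->8, 30->9
Step 2: Rank sum for X: R1 = 1 + 2 + 3 + 6 = 12.
Step 3: U_X = R1 - n1(n1+1)/2 = 12 - 4*5/2 = 12 - 10 = 2.
       U_Y = n1*n2 - U_X = 20 - 2 = 18.
Step 4: No ties, so the exact null distribution of U (based on enumerating the C(9,4) = 126 equally likely rank assignments) gives the two-sided p-value.
Step 5: p-value = 0.063492; compare to alpha = 0.1. reject H0.

U_X = 2, p = 0.063492, reject H0 at alpha = 0.1.


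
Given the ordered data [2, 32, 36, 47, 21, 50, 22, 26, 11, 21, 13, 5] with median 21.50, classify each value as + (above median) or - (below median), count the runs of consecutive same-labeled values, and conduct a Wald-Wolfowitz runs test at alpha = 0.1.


Step 1: Compute median = 21.50; label A = above, B = below.
Labels in order: BAAABAAABBBB  (n_A = 6, n_B = 6)
Step 2: Count runs R = 5.
Step 3: Under H0 (random ordering), E[R] = 2*n_A*n_B/(n_A+n_B) + 1 = 2*6*6/12 + 1 = 7.0000.
        Var[R] = 2*n_A*n_B*(2*n_A*n_B - n_A - n_B) / ((n_A+n_B)^2 * (n_A+n_B-1)) = 4320/1584 = 2.7273.
        SD[R] = 1.6514.
Step 4: Continuity-corrected z = (R + 0.5 - E[R]) / SD[R] = (5 + 0.5 - 7.0000) / 1.6514 = -0.9083.
Step 5: Two-sided p-value via normal approximation = 2*(1 - Phi(|z|)) = 0.363722.
Step 6: alpha = 0.1. fail to reject H0.

R = 5, z = -0.9083, p = 0.363722, fail to reject H0.


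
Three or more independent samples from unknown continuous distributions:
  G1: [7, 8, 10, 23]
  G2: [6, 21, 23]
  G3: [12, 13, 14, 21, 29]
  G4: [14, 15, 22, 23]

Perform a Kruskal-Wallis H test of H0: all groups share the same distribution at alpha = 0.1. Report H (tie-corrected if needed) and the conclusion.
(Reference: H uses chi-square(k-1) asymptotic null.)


Step 1: Combine all N = 16 observations and assign midranks.
sorted (value, group, rank): (6,G2,1), (7,G1,2), (8,G1,3), (10,G1,4), (12,G3,5), (13,G3,6), (14,G3,7.5), (14,G4,7.5), (15,G4,9), (21,G2,10.5), (21,G3,10.5), (22,G4,12), (23,G1,14), (23,G2,14), (23,G4,14), (29,G3,16)
Step 2: Sum ranks within each group.
R_1 = 23 (n_1 = 4)
R_2 = 25.5 (n_2 = 3)
R_3 = 45 (n_3 = 5)
R_4 = 42.5 (n_4 = 4)
Step 3: H = 12/(N(N+1)) * sum(R_i^2/n_i) - 3(N+1)
     = 12/(16*17) * (23^2/4 + 25.5^2/3 + 45^2/5 + 42.5^2/4) - 3*17
     = 0.044118 * 1205.56 - 51
     = 2.186581.
Step 4: Ties present; correction factor C = 1 - 36/(16^3 - 16) = 0.991176. Corrected H = 2.186581 / 0.991176 = 2.206046.
Step 5: Under H0, H ~ chi^2(3); p-value = 0.530758.
Step 6: alpha = 0.1. fail to reject H0.

H = 2.2060, df = 3, p = 0.530758, fail to reject H0.


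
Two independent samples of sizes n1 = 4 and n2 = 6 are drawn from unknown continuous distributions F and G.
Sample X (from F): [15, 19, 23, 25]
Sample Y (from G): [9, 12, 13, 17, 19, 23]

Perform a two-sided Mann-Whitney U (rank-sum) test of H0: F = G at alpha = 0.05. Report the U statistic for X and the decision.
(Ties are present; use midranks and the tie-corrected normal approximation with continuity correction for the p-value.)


Step 1: Combine and sort all 10 observations; assign midranks.
sorted (value, group): (9,Y), (12,Y), (13,Y), (15,X), (17,Y), (19,X), (19,Y), (23,X), (23,Y), (25,X)
ranks: 9->1, 12->2, 13->3, 15->4, 17->5, 19->6.5, 19->6.5, 23->8.5, 23->8.5, 25->10
Step 2: Rank sum for X: R1 = 4 + 6.5 + 8.5 + 10 = 29.
Step 3: U_X = R1 - n1(n1+1)/2 = 29 - 4*5/2 = 29 - 10 = 19.
       U_Y = n1*n2 - U_X = 24 - 19 = 5.
Step 4: Ties are present, so use the tie-corrected normal approximation (with continuity correction) for the p-value.
Step 5: p-value = 0.163233; compare to alpha = 0.05. fail to reject H0.

U_X = 19, p = 0.163233, fail to reject H0 at alpha = 0.05.


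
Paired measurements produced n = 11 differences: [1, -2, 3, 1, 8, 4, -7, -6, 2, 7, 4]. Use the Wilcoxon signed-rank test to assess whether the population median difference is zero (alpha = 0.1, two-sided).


Step 1: Drop any zero differences (none here) and take |d_i|.
|d| = [1, 2, 3, 1, 8, 4, 7, 6, 2, 7, 4]
Step 2: Midrank |d_i| (ties get averaged ranks).
ranks: |1|->1.5, |2|->3.5, |3|->5, |1|->1.5, |8|->11, |4|->6.5, |7|->9.5, |6|->8, |2|->3.5, |7|->9.5, |4|->6.5
Step 3: Attach original signs; sum ranks with positive sign and with negative sign.
W+ = 1.5 + 5 + 1.5 + 11 + 6.5 + 3.5 + 9.5 + 6.5 = 45
W- = 3.5 + 9.5 + 8 = 21
(Check: W+ + W- = 66 should equal n(n+1)/2 = 66.)
Step 4: Test statistic W = min(W+, W-) = 21.
Step 5: Ties in |d|, so use the tie-corrected normal approximation.
        E[W] = n(n+1)/4 = 11*12/4 = 33.
        Tie groups: |d|=1 (t=2), |d|=2 (t=2), |d|=4 (t=2), |d|=7 (t=2); sum(t^3 - t) = 24.
        Var[W] = n(n+1)(2n+1)/24 - sum(t^3-t)/48 = 3036/24 - 24/48 = 126.
        z = (W - E[W]) / sqrt(Var[W]) = (21 - 33) / 11.2250 = -1.0690.
        Two-sided p = 2*Phi(z) = 0.285049.
Step 6: alpha = 0.1. fail to reject H0.

W+ = 45, W- = 21, W = min = 21, p = 0.285049, fail to reject H0.


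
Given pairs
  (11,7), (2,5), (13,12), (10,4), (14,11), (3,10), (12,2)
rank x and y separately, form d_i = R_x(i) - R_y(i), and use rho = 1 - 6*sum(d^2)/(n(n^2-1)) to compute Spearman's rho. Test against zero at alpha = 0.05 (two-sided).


Step 1: Rank x and y separately (midranks; no ties here).
rank(x): 11->4, 2->1, 13->6, 10->3, 14->7, 3->2, 12->5
rank(y): 7->4, 5->3, 12->7, 4->2, 11->6, 10->5, 2->1
Step 2: d_i = R_x(i) - R_y(i); compute d_i^2.
  (4-4)^2=0, (1-3)^2=4, (6-7)^2=1, (3-2)^2=1, (7-6)^2=1, (2-5)^2=9, (5-1)^2=16
sum(d^2) = 32.
Step 3: rho = 1 - 6*32 / (7*(7^2 - 1)) = 1 - 192/336 = 0.428571.
Step 4: Under H0, t = rho * sqrt((n-2)/(1-rho^2)) = 1.0607 ~ t(5).
Step 5: Two-sided p-value from the t-distribution with 5 df = 0.337368.
Step 6: alpha = 0.05. fail to reject H0.

rho = 0.4286, p = 0.337368, fail to reject H0 at alpha = 0.05.


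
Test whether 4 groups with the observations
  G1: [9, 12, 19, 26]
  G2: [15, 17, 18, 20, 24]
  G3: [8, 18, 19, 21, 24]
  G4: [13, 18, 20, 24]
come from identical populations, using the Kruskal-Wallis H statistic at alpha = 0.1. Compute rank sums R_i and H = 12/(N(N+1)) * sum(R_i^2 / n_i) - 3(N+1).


Step 1: Combine all N = 18 observations and assign midranks.
sorted (value, group, rank): (8,G3,1), (9,G1,2), (12,G1,3), (13,G4,4), (15,G2,5), (17,G2,6), (18,G2,8), (18,G3,8), (18,G4,8), (19,G1,10.5), (19,G3,10.5), (20,G2,12.5), (20,G4,12.5), (21,G3,14), (24,G2,16), (24,G3,16), (24,G4,16), (26,G1,18)
Step 2: Sum ranks within each group.
R_1 = 33.5 (n_1 = 4)
R_2 = 47.5 (n_2 = 5)
R_3 = 49.5 (n_3 = 5)
R_4 = 40.5 (n_4 = 4)
Step 3: H = 12/(N(N+1)) * sum(R_i^2/n_i) - 3(N+1)
     = 12/(18*19) * (33.5^2/4 + 47.5^2/5 + 49.5^2/5 + 40.5^2/4) - 3*19
     = 0.035088 * 1631.92 - 57
     = 0.260526.
Step 4: Ties present; correction factor C = 1 - 60/(18^3 - 18) = 0.989680. Corrected H = 0.260526 / 0.989680 = 0.263243.
Step 5: Under H0, H ~ chi^2(3); p-value = 0.966786.
Step 6: alpha = 0.1. fail to reject H0.

H = 0.2632, df = 3, p = 0.966786, fail to reject H0.


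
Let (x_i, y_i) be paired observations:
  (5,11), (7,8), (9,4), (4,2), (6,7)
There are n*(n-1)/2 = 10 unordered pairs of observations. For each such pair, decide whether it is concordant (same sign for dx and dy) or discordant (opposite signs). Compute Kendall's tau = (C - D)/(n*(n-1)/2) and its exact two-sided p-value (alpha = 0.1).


Step 1: Enumerate the 10 unordered pairs (i,j) with i<j and classify each by sign(x_j-x_i) * sign(y_j-y_i).
  (1,2):dx=+2,dy=-3->D; (1,3):dx=+4,dy=-7->D; (1,4):dx=-1,dy=-9->C; (1,5):dx=+1,dy=-4->D
  (2,3):dx=+2,dy=-4->D; (2,4):dx=-3,dy=-6->C; (2,5):dx=-1,dy=-1->C; (3,4):dx=-5,dy=-2->C
  (3,5):dx=-3,dy=+3->D; (4,5):dx=+2,dy=+5->C
Step 2: C = 5, D = 5, total pairs = 10.
Step 3: tau = (C - D)/(n(n-1)/2) = (5 - 5)/10 = 0.000000.
Step 4: Exact two-sided p-value (enumerate n! = 120 permutations of y under H0): p = 1.000000.
Step 5: alpha = 0.1. fail to reject H0.

tau_b = 0.0000 (C=5, D=5), p = 1.000000, fail to reject H0.


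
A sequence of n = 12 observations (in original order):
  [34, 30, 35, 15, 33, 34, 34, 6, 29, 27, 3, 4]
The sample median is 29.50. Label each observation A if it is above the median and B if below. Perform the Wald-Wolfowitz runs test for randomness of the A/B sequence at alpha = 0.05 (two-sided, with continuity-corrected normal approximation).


Step 1: Compute median = 29.50; label A = above, B = below.
Labels in order: AAABAAABBBBB  (n_A = 6, n_B = 6)
Step 2: Count runs R = 4.
Step 3: Under H0 (random ordering), E[R] = 2*n_A*n_B/(n_A+n_B) + 1 = 2*6*6/12 + 1 = 7.0000.
        Var[R] = 2*n_A*n_B*(2*n_A*n_B - n_A - n_B) / ((n_A+n_B)^2 * (n_A+n_B-1)) = 4320/1584 = 2.7273.
        SD[R] = 1.6514.
Step 4: Continuity-corrected z = (R + 0.5 - E[R]) / SD[R] = (4 + 0.5 - 7.0000) / 1.6514 = -1.5138.
Step 5: Two-sided p-value via normal approximation = 2*(1 - Phi(|z|)) = 0.130070.
Step 6: alpha = 0.05. fail to reject H0.

R = 4, z = -1.5138, p = 0.130070, fail to reject H0.


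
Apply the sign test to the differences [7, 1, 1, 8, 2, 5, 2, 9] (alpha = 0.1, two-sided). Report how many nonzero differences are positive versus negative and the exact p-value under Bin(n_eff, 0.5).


Step 1: Discard zero differences. Original n = 8; n_eff = number of nonzero differences = 8.
Nonzero differences (with sign): +7, +1, +1, +8, +2, +5, +2, +9
Step 2: Count signs: positive = 8, negative = 0.
Step 3: Under H0: P(positive) = 0.5, so the number of positives S ~ Bin(8, 0.5).
Step 4: Two-sided exact p-value = sum of Bin(8,0.5) probabilities at or below the observed probability = 0.007812.
Step 5: alpha = 0.1. reject H0.

n_eff = 8, pos = 8, neg = 0, p = 0.007812, reject H0.


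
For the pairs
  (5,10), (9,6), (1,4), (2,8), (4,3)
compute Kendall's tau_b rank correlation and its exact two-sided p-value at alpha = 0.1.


Step 1: Enumerate the 10 unordered pairs (i,j) with i<j and classify each by sign(x_j-x_i) * sign(y_j-y_i).
  (1,2):dx=+4,dy=-4->D; (1,3):dx=-4,dy=-6->C; (1,4):dx=-3,dy=-2->C; (1,5):dx=-1,dy=-7->C
  (2,3):dx=-8,dy=-2->C; (2,4):dx=-7,dy=+2->D; (2,5):dx=-5,dy=-3->C; (3,4):dx=+1,dy=+4->C
  (3,5):dx=+3,dy=-1->D; (4,5):dx=+2,dy=-5->D
Step 2: C = 6, D = 4, total pairs = 10.
Step 3: tau = (C - D)/(n(n-1)/2) = (6 - 4)/10 = 0.200000.
Step 4: Exact two-sided p-value (enumerate n! = 120 permutations of y under H0): p = 0.816667.
Step 5: alpha = 0.1. fail to reject H0.

tau_b = 0.2000 (C=6, D=4), p = 0.816667, fail to reject H0.


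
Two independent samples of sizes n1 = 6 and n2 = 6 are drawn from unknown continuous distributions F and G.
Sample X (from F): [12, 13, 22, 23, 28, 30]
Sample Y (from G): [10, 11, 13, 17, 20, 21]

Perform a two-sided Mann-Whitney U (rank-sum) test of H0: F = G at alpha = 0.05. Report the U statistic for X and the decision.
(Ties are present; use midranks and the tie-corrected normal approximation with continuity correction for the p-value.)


Step 1: Combine and sort all 12 observations; assign midranks.
sorted (value, group): (10,Y), (11,Y), (12,X), (13,X), (13,Y), (17,Y), (20,Y), (21,Y), (22,X), (23,X), (28,X), (30,X)
ranks: 10->1, 11->2, 12->3, 13->4.5, 13->4.5, 17->6, 20->7, 21->8, 22->9, 23->10, 28->11, 30->12
Step 2: Rank sum for X: R1 = 3 + 4.5 + 9 + 10 + 11 + 12 = 49.5.
Step 3: U_X = R1 - n1(n1+1)/2 = 49.5 - 6*7/2 = 49.5 - 21 = 28.5.
       U_Y = n1*n2 - U_X = 36 - 28.5 = 7.5.
Step 4: Ties are present, so use the tie-corrected normal approximation (with continuity correction) for the p-value.
Step 5: p-value = 0.108695; compare to alpha = 0.05. fail to reject H0.

U_X = 28.5, p = 0.108695, fail to reject H0 at alpha = 0.05.


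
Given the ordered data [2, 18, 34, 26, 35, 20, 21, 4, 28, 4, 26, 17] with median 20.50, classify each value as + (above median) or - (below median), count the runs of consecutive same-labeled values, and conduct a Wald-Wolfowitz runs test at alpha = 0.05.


Step 1: Compute median = 20.50; label A = above, B = below.
Labels in order: BBAAABABABAB  (n_A = 6, n_B = 6)
Step 2: Count runs R = 9.
Step 3: Under H0 (random ordering), E[R] = 2*n_A*n_B/(n_A+n_B) + 1 = 2*6*6/12 + 1 = 7.0000.
        Var[R] = 2*n_A*n_B*(2*n_A*n_B - n_A - n_B) / ((n_A+n_B)^2 * (n_A+n_B-1)) = 4320/1584 = 2.7273.
        SD[R] = 1.6514.
Step 4: Continuity-corrected z = (R - 0.5 - E[R]) / SD[R] = (9 - 0.5 - 7.0000) / 1.6514 = 0.9083.
Step 5: Two-sided p-value via normal approximation = 2*(1 - Phi(|z|)) = 0.363722.
Step 6: alpha = 0.05. fail to reject H0.

R = 9, z = 0.9083, p = 0.363722, fail to reject H0.
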